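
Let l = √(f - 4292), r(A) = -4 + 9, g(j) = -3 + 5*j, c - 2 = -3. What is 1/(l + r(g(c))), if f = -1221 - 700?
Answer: 5/6238 - I*√6213/6238 ≈ 0.00080154 - 0.012636*I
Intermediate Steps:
c = -1 (c = 2 - 3 = -1)
f = -1921
r(A) = 5
l = I*√6213 (l = √(-1921 - 4292) = √(-6213) = I*√6213 ≈ 78.823*I)
1/(l + r(g(c))) = 1/(I*√6213 + 5) = 1/(5 + I*√6213)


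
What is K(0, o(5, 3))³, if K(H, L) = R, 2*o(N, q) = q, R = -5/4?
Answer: -125/64 ≈ -1.9531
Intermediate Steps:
R = -5/4 (R = -5*¼ = -5/4 ≈ -1.2500)
o(N, q) = q/2
K(H, L) = -5/4
K(0, o(5, 3))³ = (-5/4)³ = -125/64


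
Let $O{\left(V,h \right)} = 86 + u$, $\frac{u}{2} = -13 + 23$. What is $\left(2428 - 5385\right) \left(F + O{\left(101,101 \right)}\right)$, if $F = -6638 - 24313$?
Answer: $91208665$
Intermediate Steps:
$u = 20$ ($u = 2 \left(-13 + 23\right) = 2 \cdot 10 = 20$)
$O{\left(V,h \right)} = 106$ ($O{\left(V,h \right)} = 86 + 20 = 106$)
$F = -30951$ ($F = -6638 - 24313 = -30951$)
$\left(2428 - 5385\right) \left(F + O{\left(101,101 \right)}\right) = \left(2428 - 5385\right) \left(-30951 + 106\right) = \left(2428 - 5385\right) \left(-30845\right) = \left(-2957\right) \left(-30845\right) = 91208665$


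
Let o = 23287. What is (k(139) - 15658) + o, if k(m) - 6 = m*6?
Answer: 8469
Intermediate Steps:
k(m) = 6 + 6*m (k(m) = 6 + m*6 = 6 + 6*m)
(k(139) - 15658) + o = ((6 + 6*139) - 15658) + 23287 = ((6 + 834) - 15658) + 23287 = (840 - 15658) + 23287 = -14818 + 23287 = 8469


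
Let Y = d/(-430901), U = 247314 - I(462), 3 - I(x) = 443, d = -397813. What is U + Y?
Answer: 106757844167/430901 ≈ 2.4776e+5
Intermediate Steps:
I(x) = -440 (I(x) = 3 - 1*443 = 3 - 443 = -440)
U = 247754 (U = 247314 - 1*(-440) = 247314 + 440 = 247754)
Y = 397813/430901 (Y = -397813/(-430901) = -397813*(-1/430901) = 397813/430901 ≈ 0.92321)
U + Y = 247754 + 397813/430901 = 106757844167/430901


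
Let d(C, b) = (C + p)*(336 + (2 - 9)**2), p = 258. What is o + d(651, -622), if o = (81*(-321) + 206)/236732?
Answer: 82847888585/236732 ≈ 3.4997e+5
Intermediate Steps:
d(C, b) = 99330 + 385*C (d(C, b) = (C + 258)*(336 + (2 - 9)**2) = (258 + C)*(336 + (-7)**2) = (258 + C)*(336 + 49) = (258 + C)*385 = 99330 + 385*C)
o = -25795/236732 (o = (-26001 + 206)*(1/236732) = -25795*1/236732 = -25795/236732 ≈ -0.10896)
o + d(651, -622) = -25795/236732 + (99330 + 385*651) = -25795/236732 + (99330 + 250635) = -25795/236732 + 349965 = 82847888585/236732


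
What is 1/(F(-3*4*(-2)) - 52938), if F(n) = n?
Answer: -1/52914 ≈ -1.8899e-5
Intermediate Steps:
1/(F(-3*4*(-2)) - 52938) = 1/(-3*4*(-2) - 52938) = 1/(-12*(-2) - 52938) = 1/(24 - 52938) = 1/(-52914) = -1/52914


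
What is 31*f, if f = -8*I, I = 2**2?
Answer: -992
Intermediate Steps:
I = 4
f = -32 (f = -8*4 = -32)
31*f = 31*(-32) = -992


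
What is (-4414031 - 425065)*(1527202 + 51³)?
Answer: -8032188012888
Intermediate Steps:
(-4414031 - 425065)*(1527202 + 51³) = -4839096*(1527202 + 132651) = -4839096*1659853 = -8032188012888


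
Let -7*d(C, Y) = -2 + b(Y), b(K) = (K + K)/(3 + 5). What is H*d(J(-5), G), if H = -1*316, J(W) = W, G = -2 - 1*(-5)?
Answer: -395/7 ≈ -56.429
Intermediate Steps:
G = 3 (G = -2 + 5 = 3)
b(K) = K/4 (b(K) = (2*K)/8 = (2*K)*(⅛) = K/4)
d(C, Y) = 2/7 - Y/28 (d(C, Y) = -(-2 + Y/4)/7 = 2/7 - Y/28)
H = -316
H*d(J(-5), G) = -316*(2/7 - 1/28*3) = -316*(2/7 - 3/28) = -316*5/28 = -395/7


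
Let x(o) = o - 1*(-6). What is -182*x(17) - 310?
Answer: -4496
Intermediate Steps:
x(o) = 6 + o (x(o) = o + 6 = 6 + o)
-182*x(17) - 310 = -182*(6 + 17) - 310 = -182*23 - 310 = -4186 - 310 = -4496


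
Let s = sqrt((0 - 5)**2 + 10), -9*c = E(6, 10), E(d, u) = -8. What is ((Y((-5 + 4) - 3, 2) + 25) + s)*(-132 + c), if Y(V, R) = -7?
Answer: -2360 - 1180*sqrt(35)/9 ≈ -3135.7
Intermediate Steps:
c = 8/9 (c = -1/9*(-8) = 8/9 ≈ 0.88889)
s = sqrt(35) (s = sqrt((-5)**2 + 10) = sqrt(25 + 10) = sqrt(35) ≈ 5.9161)
((Y((-5 + 4) - 3, 2) + 25) + s)*(-132 + c) = ((-7 + 25) + sqrt(35))*(-132 + 8/9) = (18 + sqrt(35))*(-1180/9) = -2360 - 1180*sqrt(35)/9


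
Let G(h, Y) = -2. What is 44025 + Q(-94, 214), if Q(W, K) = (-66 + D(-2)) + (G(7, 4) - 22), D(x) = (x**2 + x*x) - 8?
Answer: 43935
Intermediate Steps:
D(x) = -8 + 2*x**2 (D(x) = (x**2 + x**2) - 8 = 2*x**2 - 8 = -8 + 2*x**2)
Q(W, K) = -90 (Q(W, K) = (-66 + (-8 + 2*(-2)**2)) + (-2 - 22) = (-66 + (-8 + 2*4)) - 24 = (-66 + (-8 + 8)) - 24 = (-66 + 0) - 24 = -66 - 24 = -90)
44025 + Q(-94, 214) = 44025 - 90 = 43935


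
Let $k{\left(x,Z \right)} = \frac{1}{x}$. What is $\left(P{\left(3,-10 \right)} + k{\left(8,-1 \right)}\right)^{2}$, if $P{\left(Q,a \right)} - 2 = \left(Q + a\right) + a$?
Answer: $\frac{14161}{64} \approx 221.27$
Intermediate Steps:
$P{\left(Q,a \right)} = 2 + Q + 2 a$ ($P{\left(Q,a \right)} = 2 + \left(\left(Q + a\right) + a\right) = 2 + \left(Q + 2 a\right) = 2 + Q + 2 a$)
$\left(P{\left(3,-10 \right)} + k{\left(8,-1 \right)}\right)^{2} = \left(\left(2 + 3 + 2 \left(-10\right)\right) + \frac{1}{8}\right)^{2} = \left(\left(2 + 3 - 20\right) + \frac{1}{8}\right)^{2} = \left(-15 + \frac{1}{8}\right)^{2} = \left(- \frac{119}{8}\right)^{2} = \frac{14161}{64}$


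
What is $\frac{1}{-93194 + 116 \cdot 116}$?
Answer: $- \frac{1}{79738} \approx -1.2541 \cdot 10^{-5}$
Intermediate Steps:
$\frac{1}{-93194 + 116 \cdot 116} = \frac{1}{-93194 + 13456} = \frac{1}{-79738} = - \frac{1}{79738}$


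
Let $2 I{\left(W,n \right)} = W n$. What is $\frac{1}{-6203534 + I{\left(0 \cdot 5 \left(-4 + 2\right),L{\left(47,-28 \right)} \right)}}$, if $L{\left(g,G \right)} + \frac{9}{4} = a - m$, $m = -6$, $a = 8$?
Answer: $- \frac{1}{6203534} \approx -1.612 \cdot 10^{-7}$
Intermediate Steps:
$L{\left(g,G \right)} = \frac{47}{4}$ ($L{\left(g,G \right)} = - \frac{9}{4} + \left(8 - -6\right) = - \frac{9}{4} + \left(8 + 6\right) = - \frac{9}{4} + 14 = \frac{47}{4}$)
$I{\left(W,n \right)} = \frac{W n}{2}$
$\frac{1}{-6203534 + I{\left(0 \cdot 5 \left(-4 + 2\right),L{\left(47,-28 \right)} \right)}} = \frac{1}{-6203534 + \frac{1}{2} \cdot 0 \cdot 5 \left(-4 + 2\right) \frac{47}{4}} = \frac{1}{-6203534 + \frac{1}{2} \cdot 0 \cdot 5 \left(-2\right) \frac{47}{4}} = \frac{1}{-6203534 + \frac{1}{2} \cdot 0 \left(-10\right) \frac{47}{4}} = \frac{1}{-6203534 + \frac{1}{2} \cdot 0 \cdot \frac{47}{4}} = \frac{1}{-6203534 + 0} = \frac{1}{-6203534} = - \frac{1}{6203534}$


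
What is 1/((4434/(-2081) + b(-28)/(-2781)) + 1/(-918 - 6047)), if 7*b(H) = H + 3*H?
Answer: -40308272865/85658975231 ≈ -0.47057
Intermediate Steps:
b(H) = 4*H/7 (b(H) = (H + 3*H)/7 = (4*H)/7 = 4*H/7)
1/((4434/(-2081) + b(-28)/(-2781)) + 1/(-918 - 6047)) = 1/((4434/(-2081) + ((4/7)*(-28))/(-2781)) + 1/(-918 - 6047)) = 1/((4434*(-1/2081) - 16*(-1/2781)) + 1/(-6965)) = 1/((-4434/2081 + 16/2781) - 1/6965) = 1/(-12297658/5787261 - 1/6965) = 1/(-85658975231/40308272865) = -40308272865/85658975231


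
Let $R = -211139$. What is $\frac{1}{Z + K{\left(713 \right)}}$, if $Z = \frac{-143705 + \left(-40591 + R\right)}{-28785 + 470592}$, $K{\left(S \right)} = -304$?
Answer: $- \frac{441807}{134704763} \approx -0.0032798$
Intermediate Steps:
$Z = - \frac{395435}{441807}$ ($Z = \frac{-143705 - 251730}{-28785 + 470592} = \frac{-143705 - 251730}{441807} = \left(-395435\right) \frac{1}{441807} = - \frac{395435}{441807} \approx -0.89504$)
$\frac{1}{Z + K{\left(713 \right)}} = \frac{1}{- \frac{395435}{441807} - 304} = \frac{1}{- \frac{134704763}{441807}} = - \frac{441807}{134704763}$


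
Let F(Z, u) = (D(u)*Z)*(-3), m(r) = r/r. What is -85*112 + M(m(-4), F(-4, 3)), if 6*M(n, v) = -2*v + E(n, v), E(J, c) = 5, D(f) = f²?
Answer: -57331/6 ≈ -9555.2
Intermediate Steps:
m(r) = 1
F(Z, u) = -3*Z*u² (F(Z, u) = (u²*Z)*(-3) = (Z*u²)*(-3) = -3*Z*u²)
M(n, v) = ⅚ - v/3 (M(n, v) = (-2*v + 5)/6 = (5 - 2*v)/6 = ⅚ - v/3)
-85*112 + M(m(-4), F(-4, 3)) = -85*112 + (⅚ - (-1)*(-4)*3²) = -9520 + (⅚ - (-1)*(-4)*9) = -9520 + (⅚ - ⅓*108) = -9520 + (⅚ - 36) = -9520 - 211/6 = -57331/6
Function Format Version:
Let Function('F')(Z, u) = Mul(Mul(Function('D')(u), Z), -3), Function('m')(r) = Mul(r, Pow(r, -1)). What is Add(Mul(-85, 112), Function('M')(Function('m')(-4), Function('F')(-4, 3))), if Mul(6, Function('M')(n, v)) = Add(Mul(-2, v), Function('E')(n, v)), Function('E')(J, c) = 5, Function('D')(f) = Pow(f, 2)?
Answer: Rational(-57331, 6) ≈ -9555.2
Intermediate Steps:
Function('m')(r) = 1
Function('F')(Z, u) = Mul(-3, Z, Pow(u, 2)) (Function('F')(Z, u) = Mul(Mul(Pow(u, 2), Z), -3) = Mul(Mul(Z, Pow(u, 2)), -3) = Mul(-3, Z, Pow(u, 2)))
Function('M')(n, v) = Add(Rational(5, 6), Mul(Rational(-1, 3), v)) (Function('M')(n, v) = Mul(Rational(1, 6), Add(Mul(-2, v), 5)) = Mul(Rational(1, 6), Add(5, Mul(-2, v))) = Add(Rational(5, 6), Mul(Rational(-1, 3), v)))
Add(Mul(-85, 112), Function('M')(Function('m')(-4), Function('F')(-4, 3))) = Add(Mul(-85, 112), Add(Rational(5, 6), Mul(Rational(-1, 3), Mul(-3, -4, Pow(3, 2))))) = Add(-9520, Add(Rational(5, 6), Mul(Rational(-1, 3), Mul(-3, -4, 9)))) = Add(-9520, Add(Rational(5, 6), Mul(Rational(-1, 3), 108))) = Add(-9520, Add(Rational(5, 6), -36)) = Add(-9520, Rational(-211, 6)) = Rational(-57331, 6)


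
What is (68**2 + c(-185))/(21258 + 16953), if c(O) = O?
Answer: 4439/38211 ≈ 0.11617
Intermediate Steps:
(68**2 + c(-185))/(21258 + 16953) = (68**2 - 185)/(21258 + 16953) = (4624 - 185)/38211 = 4439*(1/38211) = 4439/38211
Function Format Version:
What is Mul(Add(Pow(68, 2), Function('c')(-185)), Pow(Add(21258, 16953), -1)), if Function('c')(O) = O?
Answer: Rational(4439, 38211) ≈ 0.11617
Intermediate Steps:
Mul(Add(Pow(68, 2), Function('c')(-185)), Pow(Add(21258, 16953), -1)) = Mul(Add(Pow(68, 2), -185), Pow(Add(21258, 16953), -1)) = Mul(Add(4624, -185), Pow(38211, -1)) = Mul(4439, Rational(1, 38211)) = Rational(4439, 38211)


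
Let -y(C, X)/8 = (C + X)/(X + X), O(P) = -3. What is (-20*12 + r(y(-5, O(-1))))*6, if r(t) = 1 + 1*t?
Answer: -1498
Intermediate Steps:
y(C, X) = -4*(C + X)/X (y(C, X) = -8*(C + X)/(X + X) = -8*(C + X)/(2*X) = -8*(C + X)*1/(2*X) = -4*(C + X)/X)
r(t) = 1 + t
(-20*12 + r(y(-5, O(-1))))*6 = (-20*12 + (1 + (-4 - 4*(-5)/(-3))))*6 = (-240 + (1 + (-4 - 4*(-5)*(-1/3))))*6 = (-240 + (1 + (-4 - 20/3)))*6 = (-240 + (1 - 32/3))*6 = (-240 - 29/3)*6 = -749/3*6 = -1498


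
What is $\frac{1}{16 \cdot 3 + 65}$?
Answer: $\frac{1}{113} \approx 0.0088496$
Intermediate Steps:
$\frac{1}{16 \cdot 3 + 65} = \frac{1}{48 + 65} = \frac{1}{113}$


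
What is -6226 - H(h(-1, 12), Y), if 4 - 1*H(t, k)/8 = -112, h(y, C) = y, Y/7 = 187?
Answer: -7154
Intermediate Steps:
Y = 1309 (Y = 7*187 = 1309)
H(t, k) = 928 (H(t, k) = 32 - 8*(-112) = 32 + 896 = 928)
-6226 - H(h(-1, 12), Y) = -6226 - 1*928 = -6226 - 928 = -7154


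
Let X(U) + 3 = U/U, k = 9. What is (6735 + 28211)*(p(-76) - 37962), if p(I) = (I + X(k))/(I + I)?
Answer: -50410880529/38 ≈ -1.3266e+9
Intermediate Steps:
X(U) = -2 (X(U) = -3 + U/U = -3 + 1 = -2)
p(I) = (-2 + I)/(2*I) (p(I) = (I - 2)/(I + I) = (-2 + I)/((2*I)) = (-2 + I)*(1/(2*I)) = (-2 + I)/(2*I))
(6735 + 28211)*(p(-76) - 37962) = (6735 + 28211)*((½)*(-2 - 76)/(-76) - 37962) = 34946*((½)*(-1/76)*(-78) - 37962) = 34946*(39/76 - 37962) = 34946*(-2885073/76) = -50410880529/38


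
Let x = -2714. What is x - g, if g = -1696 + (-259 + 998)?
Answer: -1757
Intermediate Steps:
g = -957 (g = -1696 + 739 = -957)
x - g = -2714 - 1*(-957) = -2714 + 957 = -1757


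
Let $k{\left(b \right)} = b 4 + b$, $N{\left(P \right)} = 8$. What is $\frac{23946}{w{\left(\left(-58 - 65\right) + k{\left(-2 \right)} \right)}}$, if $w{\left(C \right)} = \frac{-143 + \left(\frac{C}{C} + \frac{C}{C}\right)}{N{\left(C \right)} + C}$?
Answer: $\frac{997750}{47} \approx 21229.0$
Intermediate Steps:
$k{\left(b \right)} = 5 b$ ($k{\left(b \right)} = 4 b + b = 5 b$)
$w{\left(C \right)} = - \frac{141}{8 + C}$ ($w{\left(C \right)} = \frac{-143 + \left(\frac{C}{C} + \frac{C}{C}\right)}{8 + C} = \frac{-143 + \left(1 + 1\right)}{8 + C} = \frac{-143 + 2}{8 + C} = - \frac{141}{8 + C}$)
$\frac{23946}{w{\left(\left(-58 - 65\right) + k{\left(-2 \right)} \right)}} = \frac{23946}{\left(-141\right) \frac{1}{8 + \left(\left(-58 - 65\right) + 5 \left(-2\right)\right)}} = \frac{23946}{\left(-141\right) \frac{1}{8 - 133}} = \frac{23946}{\left(-141\right) \frac{1}{-125}} = \frac{23946}{\left(-141\right) \left(- \frac{1}{125}\right)} = \frac{23946}{\frac{141}{125}} = 23946 \cdot \frac{125}{141} = \frac{997750}{47}$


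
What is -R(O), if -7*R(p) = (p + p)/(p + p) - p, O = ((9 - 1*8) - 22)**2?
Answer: -440/7 ≈ -62.857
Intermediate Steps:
O = 441 (O = ((9 - 8) - 22)**2 = (1 - 22)**2 = (-21)**2 = 441)
R(p) = -1/7 + p/7 (R(p) = -((p + p)/(p + p) - p)/7 = -((2*p)/((2*p)) - p)/7 = -((2*p)*(1/(2*p)) - p)/7 = -(1 - p)/7 = -1/7 + p/7)
-R(O) = -(-1/7 + (1/7)*441) = -(-1/7 + 63) = -1*440/7 = -440/7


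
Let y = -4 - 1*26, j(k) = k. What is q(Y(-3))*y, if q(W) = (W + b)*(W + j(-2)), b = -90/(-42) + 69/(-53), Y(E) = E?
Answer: -120150/371 ≈ -323.85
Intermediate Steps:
b = 312/371 (b = -90*(-1/42) + 69*(-1/53) = 15/7 - 69/53 = 312/371 ≈ 0.84097)
q(W) = (-2 + W)*(312/371 + W) (q(W) = (W + 312/371)*(W - 2) = (312/371 + W)*(-2 + W) = (-2 + W)*(312/371 + W))
y = -30 (y = -4 - 26 = -30)
q(Y(-3))*y = (-624/371 + (-3)² - 430/371*(-3))*(-30) = (-624/371 + 9 + 1290/371)*(-30) = (4005/371)*(-30) = -120150/371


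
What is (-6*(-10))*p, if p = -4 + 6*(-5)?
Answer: -2040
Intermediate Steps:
p = -34 (p = -4 - 30 = -34)
(-6*(-10))*p = -6*(-10)*(-34) = 60*(-34) = -2040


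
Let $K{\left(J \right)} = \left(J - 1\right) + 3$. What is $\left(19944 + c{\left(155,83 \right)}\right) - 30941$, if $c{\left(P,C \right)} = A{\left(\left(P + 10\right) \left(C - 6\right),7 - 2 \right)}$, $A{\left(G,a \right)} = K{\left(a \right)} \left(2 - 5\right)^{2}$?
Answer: $-10934$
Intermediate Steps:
$K{\left(J \right)} = 2 + J$ ($K{\left(J \right)} = \left(-1 + J\right) + 3 = 2 + J$)
$A{\left(G,a \right)} = 18 + 9 a$ ($A{\left(G,a \right)} = \left(2 + a\right) \left(2 - 5\right)^{2} = \left(2 + a\right) \left(-3\right)^{2} = \left(2 + a\right) 9 = 18 + 9 a$)
$c{\left(P,C \right)} = 63$ ($c{\left(P,C \right)} = 18 + 9 \left(7 - 2\right) = 18 + 9 \cdot 5 = 18 + 45 = 63$)
$\left(19944 + c{\left(155,83 \right)}\right) - 30941 = \left(19944 + 63\right) - 30941 = 20007 - 30941 = -10934$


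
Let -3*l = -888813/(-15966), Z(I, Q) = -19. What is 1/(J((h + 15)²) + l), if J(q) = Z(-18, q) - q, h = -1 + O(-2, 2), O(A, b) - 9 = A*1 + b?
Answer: -1774/1005071 ≈ -0.0017650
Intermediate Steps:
O(A, b) = 9 + A + b (O(A, b) = 9 + (A*1 + b) = 9 + (A + b) = 9 + A + b)
l = -32919/1774 (l = -(-296271)/(-15966) = -(-296271)*(-1)/15966 = -⅓*98757/1774 = -32919/1774 ≈ -18.556)
h = 8 (h = -1 + (9 - 2 + 2) = -1 + 9 = 8)
J(q) = -19 - q
1/(J((h + 15)²) + l) = 1/((-19 - (8 + 15)²) - 32919/1774) = 1/((-19 - 1*23²) - 32919/1774) = 1/((-19 - 1*529) - 32919/1774) = 1/((-19 - 529) - 32919/1774) = 1/(-548 - 32919/1774) = 1/(-1005071/1774) = -1774/1005071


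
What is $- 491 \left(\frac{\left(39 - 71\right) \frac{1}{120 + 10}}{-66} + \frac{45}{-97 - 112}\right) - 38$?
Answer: $\frac{2685203}{40755} \approx 65.886$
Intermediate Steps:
$- 491 \left(\frac{\left(39 - 71\right) \frac{1}{120 + 10}}{-66} + \frac{45}{-97 - 112}\right) - 38 = - 491 \left(- \frac{32}{130} \left(- \frac{1}{66}\right) + \frac{45}{-209}\right) - 38 = - 491 \left(\left(-32\right) \frac{1}{130} \left(- \frac{1}{66}\right) + 45 \left(- \frac{1}{209}\right)\right) - 38 = - 491 \left(\left(- \frac{16}{65}\right) \left(- \frac{1}{66}\right) - \frac{45}{209}\right) - 38 = - 491 \left(\frac{8}{2145} - \frac{45}{209}\right) - 38 = \left(-491\right) \left(- \frac{8623}{40755}\right) - 38 = \frac{4233893}{40755} - 38 = \frac{2685203}{40755}$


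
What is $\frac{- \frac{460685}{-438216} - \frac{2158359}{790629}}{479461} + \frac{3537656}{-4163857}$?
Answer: $- \frac{27984164960839284492587}{32937510315401425896168} \approx -0.84961$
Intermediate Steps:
$\frac{- \frac{460685}{-438216} - \frac{2158359}{790629}}{479461} + \frac{3537656}{-4163857} = \left(\left(-460685\right) \left(- \frac{1}{438216}\right) - \frac{102779}{37649}\right) \frac{1}{479461} + 3537656 \left(- \frac{1}{4163857}\right) = \left(\frac{460685}{438216} - \frac{102779}{37649}\right) \frac{1}{479461} - \frac{3537656}{4163857} = \left(- \frac{27695072699}{16498394184}\right) \frac{1}{479461} - \frac{3537656}{4163857} = - \frac{27695072699}{7910336573854824} - \frac{3537656}{4163857} = - \frac{27984164960839284492587}{32937510315401425896168}$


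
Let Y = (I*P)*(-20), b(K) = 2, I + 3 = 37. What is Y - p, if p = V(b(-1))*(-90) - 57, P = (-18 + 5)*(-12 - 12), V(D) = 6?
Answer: -211563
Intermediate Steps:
I = 34 (I = -3 + 37 = 34)
P = 312 (P = -13*(-24) = 312)
Y = -212160 (Y = (34*312)*(-20) = 10608*(-20) = -212160)
p = -597 (p = 6*(-90) - 57 = -540 - 57 = -597)
Y - p = -212160 - 1*(-597) = -212160 + 597 = -211563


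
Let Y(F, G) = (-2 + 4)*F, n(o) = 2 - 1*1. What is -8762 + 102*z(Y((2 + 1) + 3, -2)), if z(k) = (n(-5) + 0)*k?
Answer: -7538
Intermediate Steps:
n(o) = 1 (n(o) = 2 - 1 = 1)
Y(F, G) = 2*F
z(k) = k (z(k) = (1 + 0)*k = 1*k = k)
-8762 + 102*z(Y((2 + 1) + 3, -2)) = -8762 + 102*(2*((2 + 1) + 3)) = -8762 + 102*(2*(3 + 3)) = -8762 + 102*(2*6) = -8762 + 102*12 = -8762 + 1224 = -7538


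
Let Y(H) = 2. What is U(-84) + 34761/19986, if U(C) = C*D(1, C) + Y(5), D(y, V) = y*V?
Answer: 47031983/6662 ≈ 7059.7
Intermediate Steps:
D(y, V) = V*y
U(C) = 2 + C² (U(C) = C*(C*1) + 2 = C*C + 2 = C² + 2 = 2 + C²)
U(-84) + 34761/19986 = (2 + (-84)²) + 34761/19986 = (2 + 7056) + 34761*(1/19986) = 7058 + 11587/6662 = 47031983/6662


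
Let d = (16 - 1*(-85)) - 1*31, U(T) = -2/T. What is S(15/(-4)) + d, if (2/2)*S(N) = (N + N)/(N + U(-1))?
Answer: 520/7 ≈ 74.286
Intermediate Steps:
S(N) = 2*N/(2 + N) (S(N) = (N + N)/(N - 2/(-1)) = (2*N)/(N - 2*(-1)) = (2*N)/(N + 2) = (2*N)/(2 + N) = 2*N/(2 + N))
d = 70 (d = (16 + 85) - 31 = 101 - 31 = 70)
S(15/(-4)) + d = 2*(15/(-4))/(2 + 15/(-4)) + 70 = 2*(15*(-¼))/(2 + 15*(-¼)) + 70 = 2*(-15/4)/(2 - 15/4) + 70 = 2*(-15/4)/(-7/4) + 70 = 2*(-15/4)*(-4/7) + 70 = 30/7 + 70 = 520/7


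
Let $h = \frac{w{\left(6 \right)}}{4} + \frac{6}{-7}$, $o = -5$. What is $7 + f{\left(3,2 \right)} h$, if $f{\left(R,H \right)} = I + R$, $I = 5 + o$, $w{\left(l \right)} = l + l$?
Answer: $\frac{94}{7} \approx 13.429$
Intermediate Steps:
$w{\left(l \right)} = 2 l$
$I = 0$ ($I = 5 - 5 = 0$)
$f{\left(R,H \right)} = R$ ($f{\left(R,H \right)} = 0 + R = R$)
$h = \frac{15}{7}$ ($h = \frac{2 \cdot 6}{4} + \frac{6}{-7} = 12 \cdot \frac{1}{4} + 6 \left(- \frac{1}{7}\right) = 3 - \frac{6}{7} = \frac{15}{7} \approx 2.1429$)
$7 + f{\left(3,2 \right)} h = 7 + 3 \cdot \frac{15}{7} = 7 + \frac{45}{7} = \frac{94}{7}$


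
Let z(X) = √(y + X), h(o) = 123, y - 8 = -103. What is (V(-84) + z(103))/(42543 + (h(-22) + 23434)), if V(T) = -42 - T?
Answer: 21/33050 + √2/33050 ≈ 0.00067819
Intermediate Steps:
y = -95 (y = 8 - 103 = -95)
z(X) = √(-95 + X)
(V(-84) + z(103))/(42543 + (h(-22) + 23434)) = ((-42 - 1*(-84)) + √(-95 + 103))/(42543 + (123 + 23434)) = ((-42 + 84) + √8)/(42543 + 23557) = (42 + 2*√2)/66100 = (42 + 2*√2)*(1/66100) = 21/33050 + √2/33050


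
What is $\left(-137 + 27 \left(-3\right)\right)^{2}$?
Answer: $47524$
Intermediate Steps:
$\left(-137 + 27 \left(-3\right)\right)^{2} = \left(-137 - 81\right)^{2} = \left(-218\right)^{2} = 47524$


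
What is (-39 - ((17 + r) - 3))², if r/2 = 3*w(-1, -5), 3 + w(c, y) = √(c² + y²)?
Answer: 2161 + 420*√26 ≈ 4302.6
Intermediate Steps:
w(c, y) = -3 + √(c² + y²)
r = -18 + 6*√26 (r = 2*(3*(-3 + √((-1)² + (-5)²))) = 2*(3*(-3 + √(1 + 25))) = 2*(3*(-3 + √26)) = 2*(-9 + 3*√26) = -18 + 6*√26 ≈ 12.594)
(-39 - ((17 + r) - 3))² = (-39 - ((17 + (-18 + 6*√26)) - 3))² = (-39 - ((-1 + 6*√26) - 3))² = (-39 - (-4 + 6*√26))² = (-39 + (4 - 6*√26))² = (-35 - 6*√26)²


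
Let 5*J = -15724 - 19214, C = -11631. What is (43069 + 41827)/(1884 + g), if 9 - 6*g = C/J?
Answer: 5932192896/131731813 ≈ 45.032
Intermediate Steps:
J = -34938/5 (J = (-15724 - 19214)/5 = (⅕)*(-34938) = -34938/5 ≈ -6987.6)
g = 85429/69876 (g = 3/2 - (-3877)/(2*(-34938/5)) = 3/2 - (-3877)*(-5)/(2*34938) = 3/2 - ⅙*19385/11646 = 3/2 - 19385/69876 = 85429/69876 ≈ 1.2226)
(43069 + 41827)/(1884 + g) = (43069 + 41827)/(1884 + 85429/69876) = 84896/(131731813/69876) = 84896*(69876/131731813) = 5932192896/131731813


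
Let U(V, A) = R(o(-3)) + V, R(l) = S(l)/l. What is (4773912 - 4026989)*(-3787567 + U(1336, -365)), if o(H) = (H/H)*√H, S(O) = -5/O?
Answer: -8484065317024/3 ≈ -2.8280e+12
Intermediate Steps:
o(H) = √H (o(H) = 1*√H = √H)
R(l) = -5/l² (R(l) = (-5/l)/l = -5/l²)
U(V, A) = 5/3 + V (U(V, A) = -5/(√(-3))² + V = -5/(I*√3)² + V = -5*(-⅓) + V = 5/3 + V)
(4773912 - 4026989)*(-3787567 + U(1336, -365)) = (4773912 - 4026989)*(-3787567 + (5/3 + 1336)) = 746923*(-3787567 + 4013/3) = 746923*(-11358688/3) = -8484065317024/3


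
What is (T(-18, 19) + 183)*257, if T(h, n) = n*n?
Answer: 139808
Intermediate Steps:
T(h, n) = n**2
(T(-18, 19) + 183)*257 = (19**2 + 183)*257 = (361 + 183)*257 = 544*257 = 139808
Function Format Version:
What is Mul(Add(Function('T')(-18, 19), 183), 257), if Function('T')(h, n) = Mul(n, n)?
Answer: 139808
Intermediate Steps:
Function('T')(h, n) = Pow(n, 2)
Mul(Add(Function('T')(-18, 19), 183), 257) = Mul(Add(Pow(19, 2), 183), 257) = Mul(Add(361, 183), 257) = Mul(544, 257) = 139808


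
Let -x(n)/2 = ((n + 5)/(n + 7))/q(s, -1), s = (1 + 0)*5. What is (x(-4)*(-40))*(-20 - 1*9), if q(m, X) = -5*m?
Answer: 464/15 ≈ 30.933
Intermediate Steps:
s = 5 (s = 1*5 = 5)
x(n) = 2*(5 + n)/(25*(7 + n)) (x(n) = -2*(n + 5)/(n + 7)/((-5*5)) = -2*(5 + n)/(7 + n)/(-25) = -2*(5 + n)/(7 + n)*(-1)/25 = -(-2)*(5 + n)/(25*(7 + n)) = 2*(5 + n)/(25*(7 + n)))
(x(-4)*(-40))*(-20 - 1*9) = ((2*(5 - 4)/(25*(7 - 4)))*(-40))*(-20 - 1*9) = (((2/25)*1/3)*(-40))*(-20 - 9) = (((2/25)*(⅓)*1)*(-40))*(-29) = ((2/75)*(-40))*(-29) = -16/15*(-29) = 464/15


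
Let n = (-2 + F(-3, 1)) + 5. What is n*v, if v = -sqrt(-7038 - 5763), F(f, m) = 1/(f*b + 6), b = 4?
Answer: -17*I*sqrt(12801)/6 ≈ -320.57*I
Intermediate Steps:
F(f, m) = 1/(6 + 4*f) (F(f, m) = 1/(f*4 + 6) = 1/(4*f + 6) = 1/(6 + 4*f))
v = -I*sqrt(12801) (v = -sqrt(-12801) = -I*sqrt(12801) ≈ -113.14*I)
n = 17/6 (n = (-2 + 1/(2*(3 + 2*(-3)))) + 5 = (-2 + 1/(2*(3 - 6))) + 5 = (-2 + (1/2)/(-3)) + 5 = (-2 + (1/2)*(-1/3)) + 5 = (-2 - 1/6) + 5 = -13/6 + 5 = 17/6 ≈ 2.8333)
n*v = 17*(-I*sqrt(12801))/6 = -17*I*sqrt(12801)/6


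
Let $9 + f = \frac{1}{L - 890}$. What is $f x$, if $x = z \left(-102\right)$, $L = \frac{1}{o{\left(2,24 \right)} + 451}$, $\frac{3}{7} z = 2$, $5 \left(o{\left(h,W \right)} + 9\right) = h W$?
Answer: $\frac{8610265468}{2009615} \approx 4284.5$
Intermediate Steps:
$o{\left(h,W \right)} = -9 + \frac{W h}{5}$ ($o{\left(h,W \right)} = -9 + \frac{h W}{5} = -9 + \frac{W h}{5}$)
$z = \frac{14}{3}$ ($z = \frac{7}{3} \cdot 2 = \frac{14}{3} \approx 4.6667$)
$L = \frac{5}{2258}$ ($L = \frac{1}{\left(-9 + \frac{1}{5} \cdot 24 \cdot 2\right) + 451} = \frac{1}{\left(-9 + \frac{48}{5}\right) + 451} = \frac{1}{\frac{3}{5} + 451} = \frac{1}{\frac{2258}{5}} = \frac{5}{2258} \approx 0.0022143$)
$x = -476$ ($x = \frac{14}{3} \left(-102\right) = -476$)
$f = - \frac{18088793}{2009615}$ ($f = -9 + \frac{1}{\frac{5}{2258} - 890} = -9 + \frac{1}{- \frac{2009615}{2258}} = -9 - \frac{2258}{2009615} = - \frac{18088793}{2009615} \approx -9.0011$)
$f x = \left(- \frac{18088793}{2009615}\right) \left(-476\right) = \frac{8610265468}{2009615}$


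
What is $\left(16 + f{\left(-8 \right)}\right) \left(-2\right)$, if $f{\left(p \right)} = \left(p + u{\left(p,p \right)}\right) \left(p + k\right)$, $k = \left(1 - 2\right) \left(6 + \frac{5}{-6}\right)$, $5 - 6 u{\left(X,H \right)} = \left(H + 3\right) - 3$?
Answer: $- \frac{3341}{18} \approx -185.61$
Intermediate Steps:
$u{\left(X,H \right)} = \frac{5}{6} - \frac{H}{6}$ ($u{\left(X,H \right)} = \frac{5}{6} - \frac{\left(H + 3\right) - 3}{6} = \frac{5}{6} - \frac{\left(3 + H\right) - 3}{6} = \frac{5}{6} - \frac{H}{6}$)
$k = - \frac{31}{6}$ ($k = - (6 + 5 \left(- \frac{1}{6}\right)) = - (6 - \frac{5}{6}) = \left(-1\right) \frac{31}{6} = - \frac{31}{6} \approx -5.1667$)
$f{\left(p \right)} = \left(- \frac{31}{6} + p\right) \left(\frac{5}{6} + \frac{5 p}{6}\right)$ ($f{\left(p \right)} = \left(p - \left(- \frac{5}{6} + \frac{p}{6}\right)\right) \left(p - \frac{31}{6}\right) = \left(\frac{5}{6} + \frac{5 p}{6}\right) \left(- \frac{31}{6} + p\right) = \left(- \frac{31}{6} + p\right) \left(\frac{5}{6} + \frac{5 p}{6}\right)$)
$\left(16 + f{\left(-8 \right)}\right) \left(-2\right) = \left(16 - \left(- \frac{845}{36} - \frac{160}{3}\right)\right) \left(-2\right) = \left(16 + \left(- \frac{155}{36} + \frac{250}{9} + \frac{5}{6} \cdot 64\right)\right) \left(-2\right) = \left(16 + \left(- \frac{155}{36} + \frac{250}{9} + \frac{160}{3}\right)\right) \left(-2\right) = \left(16 + \frac{2765}{36}\right) \left(-2\right) = \frac{3341}{36} \left(-2\right) = - \frac{3341}{18}$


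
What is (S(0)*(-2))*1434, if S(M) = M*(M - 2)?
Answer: 0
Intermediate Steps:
S(M) = M*(-2 + M)
(S(0)*(-2))*1434 = ((0*(-2 + 0))*(-2))*1434 = ((0*(-2))*(-2))*1434 = (0*(-2))*1434 = 0*1434 = 0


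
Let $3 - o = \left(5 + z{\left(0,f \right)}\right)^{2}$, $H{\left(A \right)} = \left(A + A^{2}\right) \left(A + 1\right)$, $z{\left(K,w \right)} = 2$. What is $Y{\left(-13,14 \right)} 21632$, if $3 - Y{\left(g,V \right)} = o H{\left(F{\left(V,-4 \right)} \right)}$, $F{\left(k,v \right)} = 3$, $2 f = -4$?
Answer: $47828352$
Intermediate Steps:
$f = -2$ ($f = \frac{1}{2} \left(-4\right) = -2$)
$H{\left(A \right)} = \left(1 + A\right) \left(A + A^{2}\right)$ ($H{\left(A \right)} = \left(A + A^{2}\right) \left(1 + A\right) = \left(1 + A\right) \left(A + A^{2}\right)$)
$o = -46$ ($o = 3 - \left(5 + 2\right)^{2} = 3 - 7^{2} = 3 - 49 = -46$)
$Y{\left(g,V \right)} = 2211$ ($Y{\left(g,V \right)} = 3 - - 46 \cdot 3 \left(1 + 3^{2} + 2 \cdot 3\right) = 3 - - 46 \cdot 3 \left(1 + 9 + 6\right) = 3 - - 46 \cdot 3 \cdot 16 = 3 - \left(-46\right) 48 = 3 - -2208 = 3 + 2208 = 2211$)
$Y{\left(-13,14 \right)} 21632 = 2211 \cdot 21632 = 47828352$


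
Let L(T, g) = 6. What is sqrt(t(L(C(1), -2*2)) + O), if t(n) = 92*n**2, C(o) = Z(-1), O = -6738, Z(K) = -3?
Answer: I*sqrt(3426) ≈ 58.532*I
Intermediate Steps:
C(o) = -3
sqrt(t(L(C(1), -2*2)) + O) = sqrt(92*6**2 - 6738) = sqrt(92*36 - 6738) = sqrt(3312 - 6738) = sqrt(-3426) = I*sqrt(3426)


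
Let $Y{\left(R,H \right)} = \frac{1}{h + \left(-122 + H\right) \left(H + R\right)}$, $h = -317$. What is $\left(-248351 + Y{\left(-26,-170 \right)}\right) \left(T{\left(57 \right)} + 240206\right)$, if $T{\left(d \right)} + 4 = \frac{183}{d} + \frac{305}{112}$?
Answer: $- \frac{95068804359209187}{1593620} \approx -5.9656 \cdot 10^{10}$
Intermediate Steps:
$Y{\left(R,H \right)} = \frac{1}{-317 + \left(-122 + H\right) \left(H + R\right)}$
$T{\left(d \right)} = - \frac{143}{112} + \frac{183}{d}$ ($T{\left(d \right)} = -4 + \left(\frac{183}{d} + \frac{305}{112}\right) = -4 + \left(\frac{305}{112} + \frac{183}{d}\right) = - \frac{143}{112} + \frac{183}{d}$)
$\left(-248351 + Y{\left(-26,-170 \right)}\right) \left(T{\left(57 \right)} + 240206\right) = \left(-248351 + \frac{1}{-317 + \left(-170\right)^{2} - -20740 - -3172 - -4420}\right) \left(\left(- \frac{143}{112} + \frac{183}{57}\right) + 240206\right) = \left(-248351 + \frac{1}{-317 + 28900 + 20740 + 3172 + 4420}\right) \left(\left(- \frac{143}{112} + 183 \cdot \frac{1}{57}\right) + 240206\right) = \left(-248351 + \frac{1}{56915}\right) \left(\left(- \frac{143}{112} + \frac{61}{19}\right) + 240206\right) = \left(-248351 + \frac{1}{56915}\right) \left(\frac{4115}{2128} + 240206\right) = \left(- \frac{14134897164}{56915}\right) \frac{511162483}{2128} = - \frac{95068804359209187}{1593620}$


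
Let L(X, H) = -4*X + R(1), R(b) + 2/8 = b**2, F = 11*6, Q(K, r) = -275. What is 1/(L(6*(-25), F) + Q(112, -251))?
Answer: 4/1303 ≈ 0.0030698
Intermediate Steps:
F = 66
R(b) = -1/4 + b**2
L(X, H) = 3/4 - 4*X (L(X, H) = -4*X + (-1/4 + 1**2) = -4*X + (-1/4 + 1) = -4*X + 3/4 = 3/4 - 4*X)
1/(L(6*(-25), F) + Q(112, -251)) = 1/((3/4 - 24*(-25)) - 275) = 1/((3/4 - 4*(-150)) - 275) = 1/((3/4 + 600) - 275) = 1/(2403/4 - 275) = 1/(1303/4) = 4/1303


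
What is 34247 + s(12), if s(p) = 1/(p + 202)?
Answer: 7328859/214 ≈ 34247.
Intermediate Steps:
s(p) = 1/(202 + p)
34247 + s(12) = 34247 + 1/(202 + 12) = 34247 + 1/214 = 7328859/214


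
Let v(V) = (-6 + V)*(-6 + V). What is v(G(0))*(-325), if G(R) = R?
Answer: -11700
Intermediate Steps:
v(V) = (-6 + V)²
v(G(0))*(-325) = (-6 + 0)²*(-325) = (-6)²*(-325) = 36*(-325) = -11700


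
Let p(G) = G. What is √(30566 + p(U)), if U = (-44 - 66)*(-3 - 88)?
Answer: 8*√634 ≈ 201.43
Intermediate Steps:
U = 10010 (U = -110*(-91) = 10010)
√(30566 + p(U)) = √(30566 + 10010) = √40576 = 8*√634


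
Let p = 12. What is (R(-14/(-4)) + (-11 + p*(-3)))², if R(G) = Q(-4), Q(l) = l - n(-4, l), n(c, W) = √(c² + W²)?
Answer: 2633 + 408*√2 ≈ 3210.0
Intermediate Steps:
n(c, W) = √(W² + c²)
Q(l) = l - √(16 + l²) (Q(l) = l - √(l² + (-4)²) = l - √(l² + 16) = l - √(16 + l²))
R(G) = -4 - 4*√2 (R(G) = -4 - √(16 + (-4)²) = -4 - √(16 + 16) = -4 - √32 = -4 - 4*√2)
(R(-14/(-4)) + (-11 + p*(-3)))² = ((-4 - 4*√2) + (-11 + 12*(-3)))² = ((-4 - 4*√2) + (-11 - 36))² = ((-4 - 4*√2) - 47)² = (-51 - 4*√2)²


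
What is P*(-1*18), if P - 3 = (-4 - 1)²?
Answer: -504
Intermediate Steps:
P = 28 (P = 3 + (-4 - 1)² = 3 + (-5)² = 3 + 25 = 28)
P*(-1*18) = 28*(-1*18) = 28*(-18) = -504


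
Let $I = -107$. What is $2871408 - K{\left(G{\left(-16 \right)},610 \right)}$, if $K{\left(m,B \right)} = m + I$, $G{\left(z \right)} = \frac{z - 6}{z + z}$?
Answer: $\frac{45944229}{16} \approx 2.8715 \cdot 10^{6}$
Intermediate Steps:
$G{\left(z \right)} = \frac{-6 + z}{2 z}$
$K{\left(m,B \right)} = -107 + m$ ($K{\left(m,B \right)} = m - 107 = -107 + m$)
$2871408 - K{\left(G{\left(-16 \right)},610 \right)} = 2871408 - \left(-107 + \frac{-6 - 16}{2 \left(-16\right)}\right) = 2871408 - \left(-107 + \frac{1}{2} \left(- \frac{1}{16}\right) \left(-22\right)\right) = 2871408 - \left(-107 + \frac{11}{16}\right) = 2871408 - - \frac{1701}{16} = 2871408 + \frac{1701}{16} = \frac{45944229}{16}$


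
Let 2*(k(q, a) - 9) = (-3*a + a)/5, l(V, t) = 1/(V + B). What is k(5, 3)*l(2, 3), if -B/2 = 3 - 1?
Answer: -21/5 ≈ -4.2000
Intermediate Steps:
B = -4 (B = -2*(3 - 1) = -2*2 = -4)
l(V, t) = 1/(-4 + V) (l(V, t) = 1/(V - 4) = 1/(-4 + V))
k(q, a) = 9 - a/5 (k(q, a) = 9 + ((-3*a + a)/5)/2 = 9 + (-2*a*(1/5))/2 = 9 + (-2*a/5)/2 = 9 - a/5)
k(5, 3)*l(2, 3) = (9 - 1/5*3)/(-4 + 2) = (9 - 3/5)/(-2) = (42/5)*(-1/2) = -21/5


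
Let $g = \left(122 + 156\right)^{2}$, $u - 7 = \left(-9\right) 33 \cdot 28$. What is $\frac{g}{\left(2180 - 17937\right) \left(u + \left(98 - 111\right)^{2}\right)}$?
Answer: $\frac{19321}{32065495} \approx 0.00060255$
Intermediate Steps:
$u = -8309$ ($u = 7 + \left(-9\right) 33 \cdot 28 = 7 - 8316 = -8309$)
$g = 77284$ ($g = 278^{2} = 77284$)
$\frac{g}{\left(2180 - 17937\right) \left(u + \left(98 - 111\right)^{2}\right)} = \frac{77284}{\left(2180 - 17937\right) \left(-8309 + \left(98 - 111\right)^{2}\right)} = \frac{77284}{\left(2180 - 17937\right) \left(-8309 + \left(-13\right)^{2}\right)} = \frac{77284}{\left(2180 - 17937\right) \left(-8309 + 169\right)} = \frac{77284}{\left(-15757\right) \left(-8140\right)} = \frac{77284}{128261980} = 77284 \cdot \frac{1}{128261980} = \frac{19321}{32065495}$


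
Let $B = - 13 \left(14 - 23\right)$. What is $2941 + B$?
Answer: $3058$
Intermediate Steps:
$B = 117$ ($B = \left(-13\right) \left(-9\right) = 117$)
$2941 + B = 2941 + 117 = 3058$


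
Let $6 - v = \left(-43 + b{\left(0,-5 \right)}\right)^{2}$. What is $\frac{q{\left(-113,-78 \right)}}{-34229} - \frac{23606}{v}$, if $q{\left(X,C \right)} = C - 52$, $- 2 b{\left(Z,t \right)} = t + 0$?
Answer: $\frac{248683762}{17211921} \approx 14.448$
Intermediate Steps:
$b{\left(Z,t \right)} = - \frac{t}{2}$ ($b{\left(Z,t \right)} = - \frac{t + 0}{2} = - \frac{t}{2}$)
$q{\left(X,C \right)} = -52 + C$
$v = - \frac{6537}{4}$ ($v = 6 - \left(-43 - - \frac{5}{2}\right)^{2} = 6 - \left(-43 + \frac{5}{2}\right)^{2} = 6 - \left(- \frac{81}{2}\right)^{2} = 6 - \frac{6561}{4} = - \frac{6537}{4} \approx -1634.3$)
$\frac{q{\left(-113,-78 \right)}}{-34229} - \frac{23606}{v} = \frac{-52 - 78}{-34229} - \frac{23606}{- \frac{6537}{4}} = \left(-130\right) \left(- \frac{1}{34229}\right) - - \frac{94424}{6537} = \frac{10}{2633} + \frac{94424}{6537} = \frac{248683762}{17211921}$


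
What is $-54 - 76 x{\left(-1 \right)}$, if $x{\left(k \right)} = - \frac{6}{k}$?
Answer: $-510$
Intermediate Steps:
$-54 - 76 x{\left(-1 \right)} = -54 - 76 \left(- \frac{6}{-1}\right) = -54 - 76 \left(\left(-6\right) \left(-1\right)\right) = -54 - 456 = -510$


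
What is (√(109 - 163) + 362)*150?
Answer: 54300 + 450*I*√6 ≈ 54300.0 + 1102.3*I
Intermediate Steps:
(√(109 - 163) + 362)*150 = (√(-54) + 362)*150 = (3*I*√6 + 362)*150 = (362 + 3*I*√6)*150 = 54300 + 450*I*√6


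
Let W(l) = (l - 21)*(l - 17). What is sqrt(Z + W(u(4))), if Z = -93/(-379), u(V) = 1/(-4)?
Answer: 3*sqrt(93668713)/1516 ≈ 19.152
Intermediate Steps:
u(V) = -1/4 (u(V) = 1*(-1/4) = -1/4)
Z = 93/379 (Z = -93*(-1/379) = 93/379 ≈ 0.24538)
W(l) = (-21 + l)*(-17 + l)
sqrt(Z + W(u(4))) = sqrt(93/379 + (357 + (-1/4)**2 - 38*(-1/4))) = sqrt(93/379 + (357 + 1/16 + 19/2)) = sqrt(93/379 + 5865/16) = sqrt(2224323/6064) = 3*sqrt(93668713)/1516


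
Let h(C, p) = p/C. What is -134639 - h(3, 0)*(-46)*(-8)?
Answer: -134639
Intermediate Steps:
-134639 - h(3, 0)*(-46)*(-8) = -134639 - (0/3)*(-46)*(-8) = -134639 - (0*(1/3))*(-46)*(-8) = -134639 - 0*(-46)*(-8) = -134639 - 0*(-8) = -134639 - 1*0 = -134639 + 0 = -134639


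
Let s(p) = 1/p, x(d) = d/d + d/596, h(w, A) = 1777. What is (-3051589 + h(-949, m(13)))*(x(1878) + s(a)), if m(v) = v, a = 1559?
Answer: -2941209719586/232291 ≈ -1.2662e+7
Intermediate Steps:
x(d) = 1 + d/596 (x(d) = 1 + d*(1/596) = 1 + d/596)
(-3051589 + h(-949, m(13)))*(x(1878) + s(a)) = (-3051589 + 1777)*((1 + (1/596)*1878) + 1/1559) = -3049812*((1 + 939/298) + 1/1559) = -3049812*(1237/298 + 1/1559) = -3049812*1928781/464582 = -2941209719586/232291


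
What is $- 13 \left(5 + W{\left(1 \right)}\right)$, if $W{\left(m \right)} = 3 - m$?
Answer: $-91$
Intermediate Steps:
$- 13 \left(5 + W{\left(1 \right)}\right) = - 13 \left(5 + \left(3 - 1\right)\right) = - 13 \left(5 + 2\right) = \left(-13\right) 7 = -91$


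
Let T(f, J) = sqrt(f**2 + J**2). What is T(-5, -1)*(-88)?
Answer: -88*sqrt(26) ≈ -448.71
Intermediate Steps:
T(f, J) = sqrt(J**2 + f**2)
T(-5, -1)*(-88) = sqrt((-1)**2 + (-5)**2)*(-88) = sqrt(1 + 25)*(-88) = sqrt(26)*(-88) = -88*sqrt(26)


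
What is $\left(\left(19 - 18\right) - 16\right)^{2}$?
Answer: $225$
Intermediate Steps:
$\left(\left(19 - 18\right) - 16\right)^{2} = \left(1 - 16\right)^{2} = \left(-15\right)^{2} = 225$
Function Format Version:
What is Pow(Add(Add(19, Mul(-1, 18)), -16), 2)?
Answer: 225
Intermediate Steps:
Pow(Add(Add(19, Mul(-1, 18)), -16), 2) = Pow(Add(Add(19, -18), -16), 2) = Pow(Add(1, -16), 2) = Pow(-15, 2) = 225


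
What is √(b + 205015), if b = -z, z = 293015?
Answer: 40*I*√55 ≈ 296.65*I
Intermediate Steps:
b = -293015 (b = -1*293015 = -293015)
√(b + 205015) = √(-293015 + 205015) = √(-88000) = 40*I*√55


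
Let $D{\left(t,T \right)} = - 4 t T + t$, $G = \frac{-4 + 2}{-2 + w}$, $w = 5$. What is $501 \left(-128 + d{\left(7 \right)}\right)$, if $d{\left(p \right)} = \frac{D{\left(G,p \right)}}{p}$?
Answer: $- \frac{439878}{7} \approx -62840.0$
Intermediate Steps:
$G = - \frac{2}{3}$ ($G = \frac{-4 + 2}{-2 + 5} = - \frac{2}{3} \approx -0.66667$)
$D{\left(t,T \right)} = t - 4 T t$ ($D{\left(t,T \right)} = - 4 T t + t = t - 4 T t$)
$d{\left(p \right)} = \frac{- \frac{2}{3} + \frac{8 p}{3}}{p}$ ($d{\left(p \right)} = \frac{\left(- \frac{2}{3}\right) \left(1 - 4 p\right)}{p} = \frac{- \frac{2}{3} + \frac{8 p}{3}}{p}$)
$501 \left(-128 + d{\left(7 \right)}\right) = 501 \left(-128 + \frac{2 \left(-1 + 4 \cdot 7\right)}{3 \cdot 7}\right) = 501 \left(-128 + \frac{2}{3} \cdot \frac{1}{7} \left(-1 + 28\right)\right) = 501 \left(-128 + \frac{2}{3} \cdot \frac{1}{7} \cdot 27\right) = 501 \left(-128 + \frac{18}{7}\right) = 501 \left(- \frac{878}{7}\right) = - \frac{439878}{7}$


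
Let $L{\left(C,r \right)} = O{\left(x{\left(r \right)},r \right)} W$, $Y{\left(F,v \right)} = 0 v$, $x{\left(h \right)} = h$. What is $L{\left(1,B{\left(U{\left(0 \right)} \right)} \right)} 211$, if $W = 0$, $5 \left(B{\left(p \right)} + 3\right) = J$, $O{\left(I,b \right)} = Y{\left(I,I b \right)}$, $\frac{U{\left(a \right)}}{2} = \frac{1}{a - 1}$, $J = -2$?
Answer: $0$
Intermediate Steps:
$U{\left(a \right)} = \frac{2}{-1 + a}$ ($U{\left(a \right)} = \frac{2}{a - 1} = \frac{2}{-1 + a}$)
$Y{\left(F,v \right)} = 0$
$O{\left(I,b \right)} = 0$
$B{\left(p \right)} = - \frac{17}{5}$ ($B{\left(p \right)} = -3 + \frac{1}{5} \left(-2\right) = -3 - \frac{2}{5} = - \frac{17}{5}$)
$L{\left(C,r \right)} = 0$ ($L{\left(C,r \right)} = 0 \cdot 0 = 0$)
$L{\left(1,B{\left(U{\left(0 \right)} \right)} \right)} 211 = 0 \cdot 211 = 0$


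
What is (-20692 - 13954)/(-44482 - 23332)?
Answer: 17323/33907 ≈ 0.51090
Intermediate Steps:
(-20692 - 13954)/(-44482 - 23332) = -34646/(-67814) = -34646*(-1/67814) = 17323/33907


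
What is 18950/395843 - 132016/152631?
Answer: -49365252038/60417912933 ≈ -0.81706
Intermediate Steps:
18950/395843 - 132016/152631 = -49365252038/60417912933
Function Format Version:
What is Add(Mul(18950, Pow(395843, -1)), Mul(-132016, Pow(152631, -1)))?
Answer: Rational(-49365252038, 60417912933) ≈ -0.81706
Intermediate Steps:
Add(Mul(18950, Pow(395843, -1)), Mul(-132016, Pow(152631, -1))) = Add(Mul(18950, Rational(1, 395843)), Mul(-132016, Rational(1, 152631))) = Add(Rational(18950, 395843), Rational(-132016, 152631)) = Rational(-49365252038, 60417912933)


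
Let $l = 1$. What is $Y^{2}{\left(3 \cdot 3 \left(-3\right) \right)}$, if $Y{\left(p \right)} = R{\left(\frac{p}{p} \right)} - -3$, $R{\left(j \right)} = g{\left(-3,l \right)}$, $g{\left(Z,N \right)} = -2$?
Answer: $1$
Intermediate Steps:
$R{\left(j \right)} = -2$
$Y{\left(p \right)} = 1$ ($Y{\left(p \right)} = -2 - -3 = -2 + 3 = 1$)
$Y^{2}{\left(3 \cdot 3 \left(-3\right) \right)} = 1^{2} = 1$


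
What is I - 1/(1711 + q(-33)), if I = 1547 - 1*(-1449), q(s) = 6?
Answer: 5144131/1717 ≈ 2996.0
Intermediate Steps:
I = 2996 (I = 1547 + 1449 = 2996)
I - 1/(1711 + q(-33)) = 2996 - 1/(1711 + 6) = 2996 - 1/1717 = 5144131/1717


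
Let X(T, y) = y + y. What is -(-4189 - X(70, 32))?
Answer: 4253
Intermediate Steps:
X(T, y) = 2*y
-(-4189 - X(70, 32)) = -(-4189 - 2*32) = -(-4189 - 1*64) = -(-4189 - 64) = -1*(-4253) = 4253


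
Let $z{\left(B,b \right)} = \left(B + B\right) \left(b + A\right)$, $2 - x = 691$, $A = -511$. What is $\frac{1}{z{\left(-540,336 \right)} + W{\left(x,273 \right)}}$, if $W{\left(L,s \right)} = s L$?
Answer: $\frac{1}{903} \approx 0.0011074$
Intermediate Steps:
$x = -689$ ($x = 2 - 691 = -689$)
$W{\left(L,s \right)} = L s$
$z{\left(B,b \right)} = 2 B \left(-511 + b\right)$ ($z{\left(B,b \right)} = \left(B + B\right) \left(b - 511\right) = 2 B \left(-511 + b\right)$)
$\frac{1}{z{\left(-540,336 \right)} + W{\left(x,273 \right)}} = \frac{1}{2 \left(-540\right) \left(-511 + 336\right) - 188097} = \frac{1}{2 \left(-540\right) \left(-175\right) - 188097} = \frac{1}{189000 - 188097} = \frac{1}{903}$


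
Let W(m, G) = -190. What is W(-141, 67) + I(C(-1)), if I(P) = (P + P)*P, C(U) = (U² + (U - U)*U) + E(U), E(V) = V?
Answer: -190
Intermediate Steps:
C(U) = U + U² (C(U) = (U² + (U - U)*U) + U = (U² + 0*U) + U = (U² + 0) + U = U² + U = U + U²)
I(P) = 2*P² (I(P) = (2*P)*P = 2*P²)
W(-141, 67) + I(C(-1)) = -190 + 2*(-(1 - 1))² = -190 + 2*(-1*0)² = -190 + 2*0² = -190 + 2*0 = -190 + 0 = -190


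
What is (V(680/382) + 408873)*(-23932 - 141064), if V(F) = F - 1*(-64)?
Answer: -12887393225772/191 ≈ -6.7473e+10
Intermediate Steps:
V(F) = 64 + F (V(F) = F + 64 = 64 + F)
(V(680/382) + 408873)*(-23932 - 141064) = ((64 + 680/382) + 408873)*(-23932 - 141064) = ((64 + 680*(1/382)) + 408873)*(-164996) = ((64 + 340/191) + 408873)*(-164996) = (12564/191 + 408873)*(-164996) = (78107307/191)*(-164996) = -12887393225772/191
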